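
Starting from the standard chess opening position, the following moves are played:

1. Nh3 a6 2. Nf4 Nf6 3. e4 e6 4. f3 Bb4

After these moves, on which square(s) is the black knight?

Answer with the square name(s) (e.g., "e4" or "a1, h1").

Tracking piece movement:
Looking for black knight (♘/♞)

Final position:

  a b c d e f g h
  ─────────────────
8│♜ ♞ ♝ ♛ ♚ · · ♜│8
7│· ♟ ♟ ♟ · ♟ ♟ ♟│7
6│♟ · · · ♟ ♞ · ·│6
5│· · · · · · · ·│5
4│· ♝ · · ♙ ♘ · ·│4
3│· · · · · ♙ · ·│3
2│♙ ♙ ♙ ♙ · · ♙ ♙│2
1│♖ ♘ ♗ ♕ ♔ ♗ · ♖│1
  ─────────────────
  a b c d e f g h


b8, f6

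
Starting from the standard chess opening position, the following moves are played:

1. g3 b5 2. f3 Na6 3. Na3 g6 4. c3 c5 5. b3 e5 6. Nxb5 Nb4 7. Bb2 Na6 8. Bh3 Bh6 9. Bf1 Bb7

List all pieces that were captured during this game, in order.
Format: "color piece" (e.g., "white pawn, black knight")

Tracking captures:
  Nxb5: captured black pawn

black pawn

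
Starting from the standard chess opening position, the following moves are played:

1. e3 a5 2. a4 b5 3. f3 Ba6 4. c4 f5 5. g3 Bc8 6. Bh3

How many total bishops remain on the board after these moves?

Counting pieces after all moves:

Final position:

  a b c d e f g h
  ─────────────────
8│♜ ♞ ♝ ♛ ♚ ♝ ♞ ♜│8
7│· · ♟ ♟ ♟ · ♟ ♟│7
6│· · · · · · · ·│6
5│♟ ♟ · · · ♟ · ·│5
4│♙ · ♙ · · · · ·│4
3│· · · · ♙ ♙ ♙ ♗│3
2│· ♙ · ♙ · · · ♙│2
1│♖ ♘ ♗ ♕ ♔ · ♘ ♖│1
  ─────────────────
  a b c d e f g h


4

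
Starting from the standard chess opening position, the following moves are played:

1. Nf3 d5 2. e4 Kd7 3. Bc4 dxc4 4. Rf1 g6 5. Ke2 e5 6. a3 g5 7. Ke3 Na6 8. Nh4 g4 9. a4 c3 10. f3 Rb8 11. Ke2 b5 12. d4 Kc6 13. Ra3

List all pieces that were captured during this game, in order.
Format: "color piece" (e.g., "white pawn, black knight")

Tracking captures:
  dxc4: captured white bishop

white bishop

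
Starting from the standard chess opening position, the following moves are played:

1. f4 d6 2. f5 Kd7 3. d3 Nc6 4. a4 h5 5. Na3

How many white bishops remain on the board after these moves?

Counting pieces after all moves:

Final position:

  a b c d e f g h
  ─────────────────
8│♜ · ♝ ♛ · ♝ ♞ ♜│8
7│♟ ♟ ♟ ♚ ♟ ♟ ♟ ·│7
6│· · ♞ ♟ · · · ·│6
5│· · · · · ♙ · ♟│5
4│♙ · · · · · · ·│4
3│♘ · · ♙ · · · ·│3
2│· ♙ ♙ · ♙ · ♙ ♙│2
1│♖ · ♗ ♕ ♔ ♗ ♘ ♖│1
  ─────────────────
  a b c d e f g h


2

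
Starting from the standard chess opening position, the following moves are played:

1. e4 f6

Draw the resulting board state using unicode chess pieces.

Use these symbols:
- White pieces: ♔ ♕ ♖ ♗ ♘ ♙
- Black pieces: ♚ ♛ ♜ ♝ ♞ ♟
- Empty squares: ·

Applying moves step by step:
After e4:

♜ ♞ ♝ ♛ ♚ ♝ ♞ ♜
♟ ♟ ♟ ♟ ♟ ♟ ♟ ♟
· · · · · · · ·
· · · · · · · ·
· · · · ♙ · · ·
· · · · · · · ·
♙ ♙ ♙ ♙ · ♙ ♙ ♙
♖ ♘ ♗ ♕ ♔ ♗ ♘ ♖


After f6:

♜ ♞ ♝ ♛ ♚ ♝ ♞ ♜
♟ ♟ ♟ ♟ ♟ · ♟ ♟
· · · · · ♟ · ·
· · · · · · · ·
· · · · ♙ · · ·
· · · · · · · ·
♙ ♙ ♙ ♙ · ♙ ♙ ♙
♖ ♘ ♗ ♕ ♔ ♗ ♘ ♖



  a b c d e f g h
  ─────────────────
8│♜ ♞ ♝ ♛ ♚ ♝ ♞ ♜│8
7│♟ ♟ ♟ ♟ ♟ · ♟ ♟│7
6│· · · · · ♟ · ·│6
5│· · · · · · · ·│5
4│· · · · ♙ · · ·│4
3│· · · · · · · ·│3
2│♙ ♙ ♙ ♙ · ♙ ♙ ♙│2
1│♖ ♘ ♗ ♕ ♔ ♗ ♘ ♖│1
  ─────────────────
  a b c d e f g h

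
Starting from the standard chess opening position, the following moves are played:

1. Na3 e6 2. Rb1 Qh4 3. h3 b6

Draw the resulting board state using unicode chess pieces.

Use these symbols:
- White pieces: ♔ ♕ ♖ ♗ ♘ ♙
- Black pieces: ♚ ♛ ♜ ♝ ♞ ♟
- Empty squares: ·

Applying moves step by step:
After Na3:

♜ ♞ ♝ ♛ ♚ ♝ ♞ ♜
♟ ♟ ♟ ♟ ♟ ♟ ♟ ♟
· · · · · · · ·
· · · · · · · ·
· · · · · · · ·
♘ · · · · · · ·
♙ ♙ ♙ ♙ ♙ ♙ ♙ ♙
♖ · ♗ ♕ ♔ ♗ ♘ ♖


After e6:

♜ ♞ ♝ ♛ ♚ ♝ ♞ ♜
♟ ♟ ♟ ♟ · ♟ ♟ ♟
· · · · ♟ · · ·
· · · · · · · ·
· · · · · · · ·
♘ · · · · · · ·
♙ ♙ ♙ ♙ ♙ ♙ ♙ ♙
♖ · ♗ ♕ ♔ ♗ ♘ ♖


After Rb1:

♜ ♞ ♝ ♛ ♚ ♝ ♞ ♜
♟ ♟ ♟ ♟ · ♟ ♟ ♟
· · · · ♟ · · ·
· · · · · · · ·
· · · · · · · ·
♘ · · · · · · ·
♙ ♙ ♙ ♙ ♙ ♙ ♙ ♙
· ♖ ♗ ♕ ♔ ♗ ♘ ♖


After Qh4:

♜ ♞ ♝ · ♚ ♝ ♞ ♜
♟ ♟ ♟ ♟ · ♟ ♟ ♟
· · · · ♟ · · ·
· · · · · · · ·
· · · · · · · ♛
♘ · · · · · · ·
♙ ♙ ♙ ♙ ♙ ♙ ♙ ♙
· ♖ ♗ ♕ ♔ ♗ ♘ ♖


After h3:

♜ ♞ ♝ · ♚ ♝ ♞ ♜
♟ ♟ ♟ ♟ · ♟ ♟ ♟
· · · · ♟ · · ·
· · · · · · · ·
· · · · · · · ♛
♘ · · · · · · ♙
♙ ♙ ♙ ♙ ♙ ♙ ♙ ·
· ♖ ♗ ♕ ♔ ♗ ♘ ♖


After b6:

♜ ♞ ♝ · ♚ ♝ ♞ ♜
♟ · ♟ ♟ · ♟ ♟ ♟
· ♟ · · ♟ · · ·
· · · · · · · ·
· · · · · · · ♛
♘ · · · · · · ♙
♙ ♙ ♙ ♙ ♙ ♙ ♙ ·
· ♖ ♗ ♕ ♔ ♗ ♘ ♖



  a b c d e f g h
  ─────────────────
8│♜ ♞ ♝ · ♚ ♝ ♞ ♜│8
7│♟ · ♟ ♟ · ♟ ♟ ♟│7
6│· ♟ · · ♟ · · ·│6
5│· · · · · · · ·│5
4│· · · · · · · ♛│4
3│♘ · · · · · · ♙│3
2│♙ ♙ ♙ ♙ ♙ ♙ ♙ ·│2
1│· ♖ ♗ ♕ ♔ ♗ ♘ ♖│1
  ─────────────────
  a b c d e f g h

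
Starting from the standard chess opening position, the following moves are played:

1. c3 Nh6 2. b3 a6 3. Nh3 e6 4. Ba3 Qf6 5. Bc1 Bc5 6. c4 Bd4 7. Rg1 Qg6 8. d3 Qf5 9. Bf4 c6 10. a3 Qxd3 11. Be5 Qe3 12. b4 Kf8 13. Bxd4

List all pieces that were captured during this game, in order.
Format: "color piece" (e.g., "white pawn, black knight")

Tracking captures:
  Qxd3: captured white pawn
  Bxd4: captured black bishop

white pawn, black bishop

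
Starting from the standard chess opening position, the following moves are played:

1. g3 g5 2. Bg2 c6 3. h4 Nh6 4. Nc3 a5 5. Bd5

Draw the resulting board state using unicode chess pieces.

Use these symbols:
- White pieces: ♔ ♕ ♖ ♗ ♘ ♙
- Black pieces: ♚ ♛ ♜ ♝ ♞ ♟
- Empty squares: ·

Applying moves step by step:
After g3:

♜ ♞ ♝ ♛ ♚ ♝ ♞ ♜
♟ ♟ ♟ ♟ ♟ ♟ ♟ ♟
· · · · · · · ·
· · · · · · · ·
· · · · · · · ·
· · · · · · ♙ ·
♙ ♙ ♙ ♙ ♙ ♙ · ♙
♖ ♘ ♗ ♕ ♔ ♗ ♘ ♖


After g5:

♜ ♞ ♝ ♛ ♚ ♝ ♞ ♜
♟ ♟ ♟ ♟ ♟ ♟ · ♟
· · · · · · · ·
· · · · · · ♟ ·
· · · · · · · ·
· · · · · · ♙ ·
♙ ♙ ♙ ♙ ♙ ♙ · ♙
♖ ♘ ♗ ♕ ♔ ♗ ♘ ♖


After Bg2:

♜ ♞ ♝ ♛ ♚ ♝ ♞ ♜
♟ ♟ ♟ ♟ ♟ ♟ · ♟
· · · · · · · ·
· · · · · · ♟ ·
· · · · · · · ·
· · · · · · ♙ ·
♙ ♙ ♙ ♙ ♙ ♙ ♗ ♙
♖ ♘ ♗ ♕ ♔ · ♘ ♖


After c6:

♜ ♞ ♝ ♛ ♚ ♝ ♞ ♜
♟ ♟ · ♟ ♟ ♟ · ♟
· · ♟ · · · · ·
· · · · · · ♟ ·
· · · · · · · ·
· · · · · · ♙ ·
♙ ♙ ♙ ♙ ♙ ♙ ♗ ♙
♖ ♘ ♗ ♕ ♔ · ♘ ♖


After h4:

♜ ♞ ♝ ♛ ♚ ♝ ♞ ♜
♟ ♟ · ♟ ♟ ♟ · ♟
· · ♟ · · · · ·
· · · · · · ♟ ·
· · · · · · · ♙
· · · · · · ♙ ·
♙ ♙ ♙ ♙ ♙ ♙ ♗ ·
♖ ♘ ♗ ♕ ♔ · ♘ ♖


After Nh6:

♜ ♞ ♝ ♛ ♚ ♝ · ♜
♟ ♟ · ♟ ♟ ♟ · ♟
· · ♟ · · · · ♞
· · · · · · ♟ ·
· · · · · · · ♙
· · · · · · ♙ ·
♙ ♙ ♙ ♙ ♙ ♙ ♗ ·
♖ ♘ ♗ ♕ ♔ · ♘ ♖


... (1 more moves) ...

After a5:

♜ ♞ ♝ ♛ ♚ ♝ · ♜
· ♟ · ♟ ♟ ♟ · ♟
· · ♟ · · · · ♞
♟ · · · · · ♟ ·
· · · · · · · ♙
· · ♘ · · · ♙ ·
♙ ♙ ♙ ♙ ♙ ♙ ♗ ·
♖ · ♗ ♕ ♔ · ♘ ♖


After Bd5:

♜ ♞ ♝ ♛ ♚ ♝ · ♜
· ♟ · ♟ ♟ ♟ · ♟
· · ♟ · · · · ♞
♟ · · ♗ · · ♟ ·
· · · · · · · ♙
· · ♘ · · · ♙ ·
♙ ♙ ♙ ♙ ♙ ♙ · ·
♖ · ♗ ♕ ♔ · ♘ ♖



  a b c d e f g h
  ─────────────────
8│♜ ♞ ♝ ♛ ♚ ♝ · ♜│8
7│· ♟ · ♟ ♟ ♟ · ♟│7
6│· · ♟ · · · · ♞│6
5│♟ · · ♗ · · ♟ ·│5
4│· · · · · · · ♙│4
3│· · ♘ · · · ♙ ·│3
2│♙ ♙ ♙ ♙ ♙ ♙ · ·│2
1│♖ · ♗ ♕ ♔ · ♘ ♖│1
  ─────────────────
  a b c d e f g h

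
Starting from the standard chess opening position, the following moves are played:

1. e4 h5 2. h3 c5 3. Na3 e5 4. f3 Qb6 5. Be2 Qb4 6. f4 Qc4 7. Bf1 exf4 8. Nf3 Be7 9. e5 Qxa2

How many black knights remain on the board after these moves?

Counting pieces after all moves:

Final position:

  a b c d e f g h
  ─────────────────
8│♜ ♞ ♝ · ♚ · ♞ ♜│8
7│♟ ♟ · ♟ ♝ ♟ ♟ ·│7
6│· · · · · · · ·│6
5│· · ♟ · ♙ · · ♟│5
4│· · · · · ♟ · ·│4
3│♘ · · · · ♘ · ♙│3
2│♛ ♙ ♙ ♙ · · ♙ ·│2
1│♖ · ♗ ♕ ♔ ♗ · ♖│1
  ─────────────────
  a b c d e f g h


2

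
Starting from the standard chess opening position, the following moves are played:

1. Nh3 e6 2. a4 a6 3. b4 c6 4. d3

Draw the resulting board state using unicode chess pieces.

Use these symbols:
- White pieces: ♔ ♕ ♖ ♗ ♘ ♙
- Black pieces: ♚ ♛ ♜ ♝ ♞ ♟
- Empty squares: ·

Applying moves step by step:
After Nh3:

♜ ♞ ♝ ♛ ♚ ♝ ♞ ♜
♟ ♟ ♟ ♟ ♟ ♟ ♟ ♟
· · · · · · · ·
· · · · · · · ·
· · · · · · · ·
· · · · · · · ♘
♙ ♙ ♙ ♙ ♙ ♙ ♙ ♙
♖ ♘ ♗ ♕ ♔ ♗ · ♖


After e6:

♜ ♞ ♝ ♛ ♚ ♝ ♞ ♜
♟ ♟ ♟ ♟ · ♟ ♟ ♟
· · · · ♟ · · ·
· · · · · · · ·
· · · · · · · ·
· · · · · · · ♘
♙ ♙ ♙ ♙ ♙ ♙ ♙ ♙
♖ ♘ ♗ ♕ ♔ ♗ · ♖


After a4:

♜ ♞ ♝ ♛ ♚ ♝ ♞ ♜
♟ ♟ ♟ ♟ · ♟ ♟ ♟
· · · · ♟ · · ·
· · · · · · · ·
♙ · · · · · · ·
· · · · · · · ♘
· ♙ ♙ ♙ ♙ ♙ ♙ ♙
♖ ♘ ♗ ♕ ♔ ♗ · ♖


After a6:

♜ ♞ ♝ ♛ ♚ ♝ ♞ ♜
· ♟ ♟ ♟ · ♟ ♟ ♟
♟ · · · ♟ · · ·
· · · · · · · ·
♙ · · · · · · ·
· · · · · · · ♘
· ♙ ♙ ♙ ♙ ♙ ♙ ♙
♖ ♘ ♗ ♕ ♔ ♗ · ♖


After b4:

♜ ♞ ♝ ♛ ♚ ♝ ♞ ♜
· ♟ ♟ ♟ · ♟ ♟ ♟
♟ · · · ♟ · · ·
· · · · · · · ·
♙ ♙ · · · · · ·
· · · · · · · ♘
· · ♙ ♙ ♙ ♙ ♙ ♙
♖ ♘ ♗ ♕ ♔ ♗ · ♖


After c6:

♜ ♞ ♝ ♛ ♚ ♝ ♞ ♜
· ♟ · ♟ · ♟ ♟ ♟
♟ · ♟ · ♟ · · ·
· · · · · · · ·
♙ ♙ · · · · · ·
· · · · · · · ♘
· · ♙ ♙ ♙ ♙ ♙ ♙
♖ ♘ ♗ ♕ ♔ ♗ · ♖


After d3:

♜ ♞ ♝ ♛ ♚ ♝ ♞ ♜
· ♟ · ♟ · ♟ ♟ ♟
♟ · ♟ · ♟ · · ·
· · · · · · · ·
♙ ♙ · · · · · ·
· · · ♙ · · · ♘
· · ♙ · ♙ ♙ ♙ ♙
♖ ♘ ♗ ♕ ♔ ♗ · ♖



  a b c d e f g h
  ─────────────────
8│♜ ♞ ♝ ♛ ♚ ♝ ♞ ♜│8
7│· ♟ · ♟ · ♟ ♟ ♟│7
6│♟ · ♟ · ♟ · · ·│6
5│· · · · · · · ·│5
4│♙ ♙ · · · · · ·│4
3│· · · ♙ · · · ♘│3
2│· · ♙ · ♙ ♙ ♙ ♙│2
1│♖ ♘ ♗ ♕ ♔ ♗ · ♖│1
  ─────────────────
  a b c d e f g h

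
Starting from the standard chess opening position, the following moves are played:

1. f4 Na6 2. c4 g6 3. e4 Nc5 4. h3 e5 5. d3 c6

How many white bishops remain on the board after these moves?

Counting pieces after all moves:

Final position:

  a b c d e f g h
  ─────────────────
8│♜ · ♝ ♛ ♚ ♝ ♞ ♜│8
7│♟ ♟ · ♟ · ♟ · ♟│7
6│· · ♟ · · · ♟ ·│6
5│· · ♞ · ♟ · · ·│5
4│· · ♙ · ♙ ♙ · ·│4
3│· · · ♙ · · · ♙│3
2│♙ ♙ · · · · ♙ ·│2
1│♖ ♘ ♗ ♕ ♔ ♗ ♘ ♖│1
  ─────────────────
  a b c d e f g h


2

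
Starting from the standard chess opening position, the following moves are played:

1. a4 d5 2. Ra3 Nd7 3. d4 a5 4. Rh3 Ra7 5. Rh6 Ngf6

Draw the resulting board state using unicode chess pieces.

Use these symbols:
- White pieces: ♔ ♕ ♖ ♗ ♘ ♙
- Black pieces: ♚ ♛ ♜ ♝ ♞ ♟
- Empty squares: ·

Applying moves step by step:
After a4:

♜ ♞ ♝ ♛ ♚ ♝ ♞ ♜
♟ ♟ ♟ ♟ ♟ ♟ ♟ ♟
· · · · · · · ·
· · · · · · · ·
♙ · · · · · · ·
· · · · · · · ·
· ♙ ♙ ♙ ♙ ♙ ♙ ♙
♖ ♘ ♗ ♕ ♔ ♗ ♘ ♖


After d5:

♜ ♞ ♝ ♛ ♚ ♝ ♞ ♜
♟ ♟ ♟ · ♟ ♟ ♟ ♟
· · · · · · · ·
· · · ♟ · · · ·
♙ · · · · · · ·
· · · · · · · ·
· ♙ ♙ ♙ ♙ ♙ ♙ ♙
♖ ♘ ♗ ♕ ♔ ♗ ♘ ♖


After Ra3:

♜ ♞ ♝ ♛ ♚ ♝ ♞ ♜
♟ ♟ ♟ · ♟ ♟ ♟ ♟
· · · · · · · ·
· · · ♟ · · · ·
♙ · · · · · · ·
♖ · · · · · · ·
· ♙ ♙ ♙ ♙ ♙ ♙ ♙
· ♘ ♗ ♕ ♔ ♗ ♘ ♖


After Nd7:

♜ · ♝ ♛ ♚ ♝ ♞ ♜
♟ ♟ ♟ ♞ ♟ ♟ ♟ ♟
· · · · · · · ·
· · · ♟ · · · ·
♙ · · · · · · ·
♖ · · · · · · ·
· ♙ ♙ ♙ ♙ ♙ ♙ ♙
· ♘ ♗ ♕ ♔ ♗ ♘ ♖


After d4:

♜ · ♝ ♛ ♚ ♝ ♞ ♜
♟ ♟ ♟ ♞ ♟ ♟ ♟ ♟
· · · · · · · ·
· · · ♟ · · · ·
♙ · · ♙ · · · ·
♖ · · · · · · ·
· ♙ ♙ · ♙ ♙ ♙ ♙
· ♘ ♗ ♕ ♔ ♗ ♘ ♖


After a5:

♜ · ♝ ♛ ♚ ♝ ♞ ♜
· ♟ ♟ ♞ ♟ ♟ ♟ ♟
· · · · · · · ·
♟ · · ♟ · · · ·
♙ · · ♙ · · · ·
♖ · · · · · · ·
· ♙ ♙ · ♙ ♙ ♙ ♙
· ♘ ♗ ♕ ♔ ♗ ♘ ♖


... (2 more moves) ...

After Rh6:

· · ♝ ♛ ♚ ♝ ♞ ♜
♜ ♟ ♟ ♞ ♟ ♟ ♟ ♟
· · · · · · · ♖
♟ · · ♟ · · · ·
♙ · · ♙ · · · ·
· · · · · · · ·
· ♙ ♙ · ♙ ♙ ♙ ♙
· ♘ ♗ ♕ ♔ ♗ ♘ ♖


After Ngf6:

· · ♝ ♛ ♚ ♝ · ♜
♜ ♟ ♟ ♞ ♟ ♟ ♟ ♟
· · · · · ♞ · ♖
♟ · · ♟ · · · ·
♙ · · ♙ · · · ·
· · · · · · · ·
· ♙ ♙ · ♙ ♙ ♙ ♙
· ♘ ♗ ♕ ♔ ♗ ♘ ♖



  a b c d e f g h
  ─────────────────
8│· · ♝ ♛ ♚ ♝ · ♜│8
7│♜ ♟ ♟ ♞ ♟ ♟ ♟ ♟│7
6│· · · · · ♞ · ♖│6
5│♟ · · ♟ · · · ·│5
4│♙ · · ♙ · · · ·│4
3│· · · · · · · ·│3
2│· ♙ ♙ · ♙ ♙ ♙ ♙│2
1│· ♘ ♗ ♕ ♔ ♗ ♘ ♖│1
  ─────────────────
  a b c d e f g h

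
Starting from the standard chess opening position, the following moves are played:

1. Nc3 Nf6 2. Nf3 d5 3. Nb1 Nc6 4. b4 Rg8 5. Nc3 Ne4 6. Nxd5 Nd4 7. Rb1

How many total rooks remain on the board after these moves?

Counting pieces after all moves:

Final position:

  a b c d e f g h
  ─────────────────
8│♜ · ♝ ♛ ♚ ♝ ♜ ·│8
7│♟ ♟ ♟ · ♟ ♟ ♟ ♟│7
6│· · · · · · · ·│6
5│· · · ♘ · · · ·│5
4│· ♙ · ♞ ♞ · · ·│4
3│· · · · · ♘ · ·│3
2│♙ · ♙ ♙ ♙ ♙ ♙ ♙│2
1│· ♖ ♗ ♕ ♔ ♗ · ♖│1
  ─────────────────
  a b c d e f g h


4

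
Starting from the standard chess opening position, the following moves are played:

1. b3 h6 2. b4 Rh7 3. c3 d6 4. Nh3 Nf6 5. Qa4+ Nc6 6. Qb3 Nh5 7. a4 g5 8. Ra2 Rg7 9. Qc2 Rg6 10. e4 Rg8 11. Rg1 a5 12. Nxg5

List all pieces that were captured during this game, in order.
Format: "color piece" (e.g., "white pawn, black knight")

Tracking captures:
  Nxg5: captured black pawn

black pawn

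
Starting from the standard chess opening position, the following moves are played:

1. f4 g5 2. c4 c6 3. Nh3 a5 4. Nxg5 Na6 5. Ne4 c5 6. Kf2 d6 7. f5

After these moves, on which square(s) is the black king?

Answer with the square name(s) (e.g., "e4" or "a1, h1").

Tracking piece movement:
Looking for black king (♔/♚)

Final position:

  a b c d e f g h
  ─────────────────
8│♜ · ♝ ♛ ♚ ♝ ♞ ♜│8
7│· ♟ · · ♟ ♟ · ♟│7
6│♞ · · ♟ · · · ·│6
5│♟ · ♟ · · ♙ · ·│5
4│· · ♙ · ♘ · · ·│4
3│· · · · · · · ·│3
2│♙ ♙ · ♙ ♙ ♔ ♙ ♙│2
1│♖ ♘ ♗ ♕ · ♗ · ♖│1
  ─────────────────
  a b c d e f g h


e8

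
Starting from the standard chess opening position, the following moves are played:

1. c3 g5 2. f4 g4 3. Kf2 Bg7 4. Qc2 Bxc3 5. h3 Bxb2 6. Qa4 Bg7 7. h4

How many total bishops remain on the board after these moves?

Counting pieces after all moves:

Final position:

  a b c d e f g h
  ─────────────────
8│♜ ♞ ♝ ♛ ♚ · ♞ ♜│8
7│♟ ♟ ♟ ♟ ♟ ♟ ♝ ♟│7
6│· · · · · · · ·│6
5│· · · · · · · ·│5
4│♕ · · · · ♙ ♟ ♙│4
3│· · · · · · · ·│3
2│♙ · · ♙ ♙ ♔ ♙ ·│2
1│♖ ♘ ♗ · · ♗ ♘ ♖│1
  ─────────────────
  a b c d e f g h


4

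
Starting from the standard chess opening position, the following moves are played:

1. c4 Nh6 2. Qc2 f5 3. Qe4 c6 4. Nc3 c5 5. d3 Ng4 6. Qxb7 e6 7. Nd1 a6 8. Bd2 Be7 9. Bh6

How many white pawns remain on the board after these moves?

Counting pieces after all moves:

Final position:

  a b c d e f g h
  ─────────────────
8│♜ ♞ ♝ ♛ ♚ · · ♜│8
7│· ♕ · ♟ ♝ · ♟ ♟│7
6│♟ · · · ♟ · · ♗│6
5│· · ♟ · · ♟ · ·│5
4│· · ♙ · · · ♞ ·│4
3│· · · ♙ · · · ·│3
2│♙ ♙ · · ♙ ♙ ♙ ♙│2
1│♖ · · ♘ ♔ ♗ ♘ ♖│1
  ─────────────────
  a b c d e f g h


8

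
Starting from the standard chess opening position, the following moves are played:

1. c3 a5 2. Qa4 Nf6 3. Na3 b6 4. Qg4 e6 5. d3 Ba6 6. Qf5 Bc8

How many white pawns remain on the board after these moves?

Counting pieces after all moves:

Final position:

  a b c d e f g h
  ─────────────────
8│♜ ♞ ♝ ♛ ♚ ♝ · ♜│8
7│· · ♟ ♟ · ♟ ♟ ♟│7
6│· ♟ · · ♟ ♞ · ·│6
5│♟ · · · · ♕ · ·│5
4│· · · · · · · ·│4
3│♘ · ♙ ♙ · · · ·│3
2│♙ ♙ · · ♙ ♙ ♙ ♙│2
1│♖ · ♗ · ♔ ♗ ♘ ♖│1
  ─────────────────
  a b c d e f g h


8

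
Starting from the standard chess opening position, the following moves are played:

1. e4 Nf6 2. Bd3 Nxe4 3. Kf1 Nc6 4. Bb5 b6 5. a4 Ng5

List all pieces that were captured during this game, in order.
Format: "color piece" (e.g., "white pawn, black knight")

Tracking captures:
  Nxe4: captured white pawn

white pawn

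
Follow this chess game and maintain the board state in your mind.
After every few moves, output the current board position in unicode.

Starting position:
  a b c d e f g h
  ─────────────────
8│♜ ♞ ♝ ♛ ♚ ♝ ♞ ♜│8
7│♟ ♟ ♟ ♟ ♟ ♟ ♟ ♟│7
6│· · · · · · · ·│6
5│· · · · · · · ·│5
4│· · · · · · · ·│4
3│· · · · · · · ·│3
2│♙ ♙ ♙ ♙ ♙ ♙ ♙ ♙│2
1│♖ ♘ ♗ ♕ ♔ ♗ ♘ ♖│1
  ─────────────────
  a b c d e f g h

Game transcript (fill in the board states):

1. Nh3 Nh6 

  a b c d e f g h
  ─────────────────
8│♜ ♞ ♝ ♛ ♚ ♝ · ♜│8
7│♟ ♟ ♟ ♟ ♟ ♟ ♟ ♟│7
6│· · · · · · · ♞│6
5│· · · · · · · ·│5
4│· · · · · · · ·│4
3│· · · · · · · ♘│3
2│♙ ♙ ♙ ♙ ♙ ♙ ♙ ♙│2
1│♖ ♘ ♗ ♕ ♔ ♗ · ♖│1
  ─────────────────
  a b c d e f g h

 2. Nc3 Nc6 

  a b c d e f g h
  ─────────────────
8│♜ · ♝ ♛ ♚ ♝ · ♜│8
7│♟ ♟ ♟ ♟ ♟ ♟ ♟ ♟│7
6│· · ♞ · · · · ♞│6
5│· · · · · · · ·│5
4│· · · · · · · ·│4
3│· · ♘ · · · · ♘│3
2│♙ ♙ ♙ ♙ ♙ ♙ ♙ ♙│2
1│♖ · ♗ ♕ ♔ ♗ · ♖│1
  ─────────────────
  a b c d e f g h

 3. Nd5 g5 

  a b c d e f g h
  ─────────────────
8│♜ · ♝ ♛ ♚ ♝ · ♜│8
7│♟ ♟ ♟ ♟ ♟ ♟ · ♟│7
6│· · ♞ · · · · ♞│6
5│· · · ♘ · · ♟ ·│5
4│· · · · · · · ·│4
3│· · · · · · · ♘│3
2│♙ ♙ ♙ ♙ ♙ ♙ ♙ ♙│2
1│♖ · ♗ ♕ ♔ ♗ · ♖│1
  ─────────────────
  a b c d e f g h

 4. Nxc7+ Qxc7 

  a b c d e f g h
  ─────────────────
8│♜ · ♝ · ♚ ♝ · ♜│8
7│♟ ♟ ♛ ♟ ♟ ♟ · ♟│7
6│· · ♞ · · · · ♞│6
5│· · · · · · ♟ ·│5
4│· · · · · · · ·│4
3│· · · · · · · ♘│3
2│♙ ♙ ♙ ♙ ♙ ♙ ♙ ♙│2
1│♖ · ♗ ♕ ♔ ♗ · ♖│1
  ─────────────────
  a b c d e f g h

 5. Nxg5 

  a b c d e f g h
  ─────────────────
8│♜ · ♝ · ♚ ♝ · ♜│8
7│♟ ♟ ♛ ♟ ♟ ♟ · ♟│7
6│· · ♞ · · · · ♞│6
5│· · · · · · ♘ ·│5
4│· · · · · · · ·│4
3│· · · · · · · ·│3
2│♙ ♙ ♙ ♙ ♙ ♙ ♙ ♙│2
1│♖ · ♗ ♕ ♔ ♗ · ♖│1
  ─────────────────
  a b c d e f g h


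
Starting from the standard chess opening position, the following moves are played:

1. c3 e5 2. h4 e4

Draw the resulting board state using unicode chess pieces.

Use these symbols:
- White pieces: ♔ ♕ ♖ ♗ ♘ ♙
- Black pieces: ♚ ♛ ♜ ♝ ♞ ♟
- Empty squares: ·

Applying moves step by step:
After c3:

♜ ♞ ♝ ♛ ♚ ♝ ♞ ♜
♟ ♟ ♟ ♟ ♟ ♟ ♟ ♟
· · · · · · · ·
· · · · · · · ·
· · · · · · · ·
· · ♙ · · · · ·
♙ ♙ · ♙ ♙ ♙ ♙ ♙
♖ ♘ ♗ ♕ ♔ ♗ ♘ ♖


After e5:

♜ ♞ ♝ ♛ ♚ ♝ ♞ ♜
♟ ♟ ♟ ♟ · ♟ ♟ ♟
· · · · · · · ·
· · · · ♟ · · ·
· · · · · · · ·
· · ♙ · · · · ·
♙ ♙ · ♙ ♙ ♙ ♙ ♙
♖ ♘ ♗ ♕ ♔ ♗ ♘ ♖


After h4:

♜ ♞ ♝ ♛ ♚ ♝ ♞ ♜
♟ ♟ ♟ ♟ · ♟ ♟ ♟
· · · · · · · ·
· · · · ♟ · · ·
· · · · · · · ♙
· · ♙ · · · · ·
♙ ♙ · ♙ ♙ ♙ ♙ ·
♖ ♘ ♗ ♕ ♔ ♗ ♘ ♖


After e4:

♜ ♞ ♝ ♛ ♚ ♝ ♞ ♜
♟ ♟ ♟ ♟ · ♟ ♟ ♟
· · · · · · · ·
· · · · · · · ·
· · · · ♟ · · ♙
· · ♙ · · · · ·
♙ ♙ · ♙ ♙ ♙ ♙ ·
♖ ♘ ♗ ♕ ♔ ♗ ♘ ♖



  a b c d e f g h
  ─────────────────
8│♜ ♞ ♝ ♛ ♚ ♝ ♞ ♜│8
7│♟ ♟ ♟ ♟ · ♟ ♟ ♟│7
6│· · · · · · · ·│6
5│· · · · · · · ·│5
4│· · · · ♟ · · ♙│4
3│· · ♙ · · · · ·│3
2│♙ ♙ · ♙ ♙ ♙ ♙ ·│2
1│♖ ♘ ♗ ♕ ♔ ♗ ♘ ♖│1
  ─────────────────
  a b c d e f g h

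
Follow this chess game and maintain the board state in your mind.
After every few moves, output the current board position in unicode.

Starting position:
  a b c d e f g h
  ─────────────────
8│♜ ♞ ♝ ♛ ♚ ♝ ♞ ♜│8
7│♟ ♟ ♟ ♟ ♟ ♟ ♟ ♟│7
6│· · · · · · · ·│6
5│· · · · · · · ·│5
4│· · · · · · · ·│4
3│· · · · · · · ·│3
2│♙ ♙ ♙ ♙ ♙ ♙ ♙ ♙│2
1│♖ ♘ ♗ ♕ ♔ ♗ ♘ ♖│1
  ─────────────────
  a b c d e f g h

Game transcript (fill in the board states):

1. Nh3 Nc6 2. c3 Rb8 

  a b c d e f g h
  ─────────────────
8│· ♜ ♝ ♛ ♚ ♝ ♞ ♜│8
7│♟ ♟ ♟ ♟ ♟ ♟ ♟ ♟│7
6│· · ♞ · · · · ·│6
5│· · · · · · · ·│5
4│· · · · · · · ·│4
3│· · ♙ · · · · ♘│3
2│♙ ♙ · ♙ ♙ ♙ ♙ ♙│2
1│♖ ♘ ♗ ♕ ♔ ♗ · ♖│1
  ─────────────────
  a b c d e f g h

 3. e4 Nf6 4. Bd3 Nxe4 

  a b c d e f g h
  ─────────────────
8│· ♜ ♝ ♛ ♚ ♝ · ♜│8
7│♟ ♟ ♟ ♟ ♟ ♟ ♟ ♟│7
6│· · ♞ · · · · ·│6
5│· · · · · · · ·│5
4│· · · · ♞ · · ·│4
3│· · ♙ ♗ · · · ♘│3
2│♙ ♙ · ♙ · ♙ ♙ ♙│2
1│♖ ♘ ♗ ♕ ♔ · · ♖│1
  ─────────────────
  a b c d e f g h

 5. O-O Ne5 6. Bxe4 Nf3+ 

  a b c d e f g h
  ─────────────────
8│· ♜ ♝ ♛ ♚ ♝ · ♜│8
7│♟ ♟ ♟ ♟ ♟ ♟ ♟ ♟│7
6│· · · · · · · ·│6
5│· · · · · · · ·│5
4│· · · · ♗ · · ·│4
3│· · ♙ · · ♞ · ♘│3
2│♙ ♙ · ♙ · ♙ ♙ ♙│2
1│♖ ♘ ♗ ♕ · ♖ ♔ ·│1
  ─────────────────
  a b c d e f g h

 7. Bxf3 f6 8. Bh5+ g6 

  a b c d e f g h
  ─────────────────
8│· ♜ ♝ ♛ ♚ ♝ · ♜│8
7│♟ ♟ ♟ ♟ ♟ · · ♟│7
6│· · · · · ♟ ♟ ·│6
5│· · · · · · · ♗│5
4│· · · · · · · ·│4
3│· · ♙ · · · · ♘│3
2│♙ ♙ · ♙ · ♙ ♙ ♙│2
1│♖ ♘ ♗ ♕ · ♖ ♔ ·│1
  ─────────────────
  a b c d e f g h

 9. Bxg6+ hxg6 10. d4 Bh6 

  a b c d e f g h
  ─────────────────
8│· ♜ ♝ ♛ ♚ · · ♜│8
7│♟ ♟ ♟ ♟ ♟ · · ·│7
6│· · · · · ♟ ♟ ♝│6
5│· · · · · · · ·│5
4│· · · ♙ · · · ·│4
3│· · ♙ · · · · ♘│3
2│♙ ♙ · · · ♙ ♙ ♙│2
1│♖ ♘ ♗ ♕ · ♖ ♔ ·│1
  ─────────────────
  a b c d e f g h



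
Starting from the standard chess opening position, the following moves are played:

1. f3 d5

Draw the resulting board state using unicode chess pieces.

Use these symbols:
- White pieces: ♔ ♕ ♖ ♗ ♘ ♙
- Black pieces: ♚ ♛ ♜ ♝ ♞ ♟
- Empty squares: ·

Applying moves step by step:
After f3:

♜ ♞ ♝ ♛ ♚ ♝ ♞ ♜
♟ ♟ ♟ ♟ ♟ ♟ ♟ ♟
· · · · · · · ·
· · · · · · · ·
· · · · · · · ·
· · · · · ♙ · ·
♙ ♙ ♙ ♙ ♙ · ♙ ♙
♖ ♘ ♗ ♕ ♔ ♗ ♘ ♖


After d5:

♜ ♞ ♝ ♛ ♚ ♝ ♞ ♜
♟ ♟ ♟ · ♟ ♟ ♟ ♟
· · · · · · · ·
· · · ♟ · · · ·
· · · · · · · ·
· · · · · ♙ · ·
♙ ♙ ♙ ♙ ♙ · ♙ ♙
♖ ♘ ♗ ♕ ♔ ♗ ♘ ♖



  a b c d e f g h
  ─────────────────
8│♜ ♞ ♝ ♛ ♚ ♝ ♞ ♜│8
7│♟ ♟ ♟ · ♟ ♟ ♟ ♟│7
6│· · · · · · · ·│6
5│· · · ♟ · · · ·│5
4│· · · · · · · ·│4
3│· · · · · ♙ · ·│3
2│♙ ♙ ♙ ♙ ♙ · ♙ ♙│2
1│♖ ♘ ♗ ♕ ♔ ♗ ♘ ♖│1
  ─────────────────
  a b c d e f g h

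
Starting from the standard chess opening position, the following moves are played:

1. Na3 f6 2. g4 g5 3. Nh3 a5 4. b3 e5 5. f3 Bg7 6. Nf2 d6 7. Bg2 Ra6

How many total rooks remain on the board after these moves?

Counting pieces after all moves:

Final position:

  a b c d e f g h
  ─────────────────
8│· ♞ ♝ ♛ ♚ · ♞ ♜│8
7│· ♟ ♟ · · · ♝ ♟│7
6│♜ · · ♟ · ♟ · ·│6
5│♟ · · · ♟ · ♟ ·│5
4│· · · · · · ♙ ·│4
3│♘ ♙ · · · ♙ · ·│3
2│♙ · ♙ ♙ ♙ ♘ ♗ ♙│2
1│♖ · ♗ ♕ ♔ · · ♖│1
  ─────────────────
  a b c d e f g h


4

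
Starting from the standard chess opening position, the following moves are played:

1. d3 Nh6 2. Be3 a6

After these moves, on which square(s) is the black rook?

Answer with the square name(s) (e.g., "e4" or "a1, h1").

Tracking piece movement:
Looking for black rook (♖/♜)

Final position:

  a b c d e f g h
  ─────────────────
8│♜ ♞ ♝ ♛ ♚ ♝ · ♜│8
7│· ♟ ♟ ♟ ♟ ♟ ♟ ♟│7
6│♟ · · · · · · ♞│6
5│· · · · · · · ·│5
4│· · · · · · · ·│4
3│· · · ♙ ♗ · · ·│3
2│♙ ♙ ♙ · ♙ ♙ ♙ ♙│2
1│♖ ♘ · ♕ ♔ ♗ ♘ ♖│1
  ─────────────────
  a b c d e f g h


a8, h8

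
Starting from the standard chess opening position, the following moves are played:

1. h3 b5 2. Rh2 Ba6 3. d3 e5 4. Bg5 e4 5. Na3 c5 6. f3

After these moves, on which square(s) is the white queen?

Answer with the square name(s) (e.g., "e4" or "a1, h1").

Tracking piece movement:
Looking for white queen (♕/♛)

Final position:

  a b c d e f g h
  ─────────────────
8│♜ ♞ · ♛ ♚ ♝ ♞ ♜│8
7│♟ · · ♟ · ♟ ♟ ♟│7
6│♝ · · · · · · ·│6
5│· ♟ ♟ · · · ♗ ·│5
4│· · · · ♟ · · ·│4
3│♘ · · ♙ · ♙ · ♙│3
2│♙ ♙ ♙ · ♙ · ♙ ♖│2
1│♖ · · ♕ ♔ ♗ ♘ ·│1
  ─────────────────
  a b c d e f g h


d1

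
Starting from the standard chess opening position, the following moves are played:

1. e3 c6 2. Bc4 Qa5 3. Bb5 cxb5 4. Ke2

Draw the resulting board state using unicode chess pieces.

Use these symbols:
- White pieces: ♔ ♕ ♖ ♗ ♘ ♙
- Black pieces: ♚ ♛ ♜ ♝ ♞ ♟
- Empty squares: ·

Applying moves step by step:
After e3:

♜ ♞ ♝ ♛ ♚ ♝ ♞ ♜
♟ ♟ ♟ ♟ ♟ ♟ ♟ ♟
· · · · · · · ·
· · · · · · · ·
· · · · · · · ·
· · · · ♙ · · ·
♙ ♙ ♙ ♙ · ♙ ♙ ♙
♖ ♘ ♗ ♕ ♔ ♗ ♘ ♖


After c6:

♜ ♞ ♝ ♛ ♚ ♝ ♞ ♜
♟ ♟ · ♟ ♟ ♟ ♟ ♟
· · ♟ · · · · ·
· · · · · · · ·
· · · · · · · ·
· · · · ♙ · · ·
♙ ♙ ♙ ♙ · ♙ ♙ ♙
♖ ♘ ♗ ♕ ♔ ♗ ♘ ♖


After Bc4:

♜ ♞ ♝ ♛ ♚ ♝ ♞ ♜
♟ ♟ · ♟ ♟ ♟ ♟ ♟
· · ♟ · · · · ·
· · · · · · · ·
· · ♗ · · · · ·
· · · · ♙ · · ·
♙ ♙ ♙ ♙ · ♙ ♙ ♙
♖ ♘ ♗ ♕ ♔ · ♘ ♖


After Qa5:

♜ ♞ ♝ · ♚ ♝ ♞ ♜
♟ ♟ · ♟ ♟ ♟ ♟ ♟
· · ♟ · · · · ·
♛ · · · · · · ·
· · ♗ · · · · ·
· · · · ♙ · · ·
♙ ♙ ♙ ♙ · ♙ ♙ ♙
♖ ♘ ♗ ♕ ♔ · ♘ ♖


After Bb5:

♜ ♞ ♝ · ♚ ♝ ♞ ♜
♟ ♟ · ♟ ♟ ♟ ♟ ♟
· · ♟ · · · · ·
♛ ♗ · · · · · ·
· · · · · · · ·
· · · · ♙ · · ·
♙ ♙ ♙ ♙ · ♙ ♙ ♙
♖ ♘ ♗ ♕ ♔ · ♘ ♖


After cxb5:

♜ ♞ ♝ · ♚ ♝ ♞ ♜
♟ ♟ · ♟ ♟ ♟ ♟ ♟
· · · · · · · ·
♛ ♟ · · · · · ·
· · · · · · · ·
· · · · ♙ · · ·
♙ ♙ ♙ ♙ · ♙ ♙ ♙
♖ ♘ ♗ ♕ ♔ · ♘ ♖


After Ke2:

♜ ♞ ♝ · ♚ ♝ ♞ ♜
♟ ♟ · ♟ ♟ ♟ ♟ ♟
· · · · · · · ·
♛ ♟ · · · · · ·
· · · · · · · ·
· · · · ♙ · · ·
♙ ♙ ♙ ♙ ♔ ♙ ♙ ♙
♖ ♘ ♗ ♕ · · ♘ ♖



  a b c d e f g h
  ─────────────────
8│♜ ♞ ♝ · ♚ ♝ ♞ ♜│8
7│♟ ♟ · ♟ ♟ ♟ ♟ ♟│7
6│· · · · · · · ·│6
5│♛ ♟ · · · · · ·│5
4│· · · · · · · ·│4
3│· · · · ♙ · · ·│3
2│♙ ♙ ♙ ♙ ♔ ♙ ♙ ♙│2
1│♖ ♘ ♗ ♕ · · ♘ ♖│1
  ─────────────────
  a b c d e f g h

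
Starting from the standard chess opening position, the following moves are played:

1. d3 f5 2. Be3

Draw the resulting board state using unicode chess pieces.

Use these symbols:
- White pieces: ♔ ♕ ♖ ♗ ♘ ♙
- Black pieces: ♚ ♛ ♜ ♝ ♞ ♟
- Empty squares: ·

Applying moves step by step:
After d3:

♜ ♞ ♝ ♛ ♚ ♝ ♞ ♜
♟ ♟ ♟ ♟ ♟ ♟ ♟ ♟
· · · · · · · ·
· · · · · · · ·
· · · · · · · ·
· · · ♙ · · · ·
♙ ♙ ♙ · ♙ ♙ ♙ ♙
♖ ♘ ♗ ♕ ♔ ♗ ♘ ♖


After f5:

♜ ♞ ♝ ♛ ♚ ♝ ♞ ♜
♟ ♟ ♟ ♟ ♟ · ♟ ♟
· · · · · · · ·
· · · · · ♟ · ·
· · · · · · · ·
· · · ♙ · · · ·
♙ ♙ ♙ · ♙ ♙ ♙ ♙
♖ ♘ ♗ ♕ ♔ ♗ ♘ ♖


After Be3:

♜ ♞ ♝ ♛ ♚ ♝ ♞ ♜
♟ ♟ ♟ ♟ ♟ · ♟ ♟
· · · · · · · ·
· · · · · ♟ · ·
· · · · · · · ·
· · · ♙ ♗ · · ·
♙ ♙ ♙ · ♙ ♙ ♙ ♙
♖ ♘ · ♕ ♔ ♗ ♘ ♖



  a b c d e f g h
  ─────────────────
8│♜ ♞ ♝ ♛ ♚ ♝ ♞ ♜│8
7│♟ ♟ ♟ ♟ ♟ · ♟ ♟│7
6│· · · · · · · ·│6
5│· · · · · ♟ · ·│5
4│· · · · · · · ·│4
3│· · · ♙ ♗ · · ·│3
2│♙ ♙ ♙ · ♙ ♙ ♙ ♙│2
1│♖ ♘ · ♕ ♔ ♗ ♘ ♖│1
  ─────────────────
  a b c d e f g h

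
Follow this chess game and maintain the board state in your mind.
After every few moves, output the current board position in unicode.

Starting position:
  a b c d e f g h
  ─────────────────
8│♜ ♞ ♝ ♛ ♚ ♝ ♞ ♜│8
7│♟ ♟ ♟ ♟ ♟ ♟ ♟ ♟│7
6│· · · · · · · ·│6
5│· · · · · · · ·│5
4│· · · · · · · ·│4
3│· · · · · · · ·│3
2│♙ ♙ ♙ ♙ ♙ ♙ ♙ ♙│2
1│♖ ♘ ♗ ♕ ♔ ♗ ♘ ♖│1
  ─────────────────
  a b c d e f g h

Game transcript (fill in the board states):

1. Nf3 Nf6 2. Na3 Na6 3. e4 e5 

  a b c d e f g h
  ─────────────────
8│♜ · ♝ ♛ ♚ ♝ · ♜│8
7│♟ ♟ ♟ ♟ · ♟ ♟ ♟│7
6│♞ · · · · ♞ · ·│6
5│· · · · ♟ · · ·│5
4│· · · · ♙ · · ·│4
3│♘ · · · · ♘ · ·│3
2│♙ ♙ ♙ ♙ · ♙ ♙ ♙│2
1│♖ · ♗ ♕ ♔ ♗ · ♖│1
  ─────────────────
  a b c d e f g h

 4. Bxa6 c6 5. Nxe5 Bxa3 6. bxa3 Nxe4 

  a b c d e f g h
  ─────────────────
8│♜ · ♝ ♛ ♚ · · ♜│8
7│♟ ♟ · ♟ · ♟ ♟ ♟│7
6│♗ · ♟ · · · · ·│6
5│· · · · ♘ · · ·│5
4│· · · · ♞ · · ·│4
3│♙ · · · · · · ·│3
2│♙ · ♙ ♙ · ♙ ♙ ♙│2
1│♖ · ♗ ♕ ♔ · · ♖│1
  ─────────────────
  a b c d e f g h

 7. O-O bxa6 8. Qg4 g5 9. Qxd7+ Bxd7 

  a b c d e f g h
  ─────────────────
8│♜ · · ♛ ♚ · · ♜│8
7│♟ · · ♝ · ♟ · ♟│7
6│♟ · ♟ · · · · ·│6
5│· · · · ♘ · ♟ ·│5
4│· · · · ♞ · · ·│4
3│♙ · · · · · · ·│3
2│♙ · ♙ ♙ · ♙ ♙ ♙│2
1│♖ · ♗ · · ♖ ♔ ·│1
  ─────────────────
  a b c d e f g h

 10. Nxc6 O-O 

  a b c d e f g h
  ─────────────────
8│♜ · · ♛ · ♜ ♚ ·│8
7│♟ · · ♝ · ♟ · ♟│7
6│♟ · ♘ · · · · ·│6
5│· · · · · · ♟ ·│5
4│· · · · ♞ · · ·│4
3│♙ · · · · · · ·│3
2│♙ · ♙ ♙ · ♙ ♙ ♙│2
1│♖ · ♗ · · ♖ ♔ ·│1
  ─────────────────
  a b c d e f g h


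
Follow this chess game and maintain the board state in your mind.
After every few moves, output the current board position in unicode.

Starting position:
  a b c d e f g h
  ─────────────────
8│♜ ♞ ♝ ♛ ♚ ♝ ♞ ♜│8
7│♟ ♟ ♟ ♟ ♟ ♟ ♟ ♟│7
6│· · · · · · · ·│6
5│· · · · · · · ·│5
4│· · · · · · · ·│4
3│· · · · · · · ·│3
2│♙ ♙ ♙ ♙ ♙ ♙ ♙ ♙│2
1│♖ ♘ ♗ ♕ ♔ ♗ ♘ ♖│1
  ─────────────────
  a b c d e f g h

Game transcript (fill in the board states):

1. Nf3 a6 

  a b c d e f g h
  ─────────────────
8│♜ ♞ ♝ ♛ ♚ ♝ ♞ ♜│8
7│· ♟ ♟ ♟ ♟ ♟ ♟ ♟│7
6│♟ · · · · · · ·│6
5│· · · · · · · ·│5
4│· · · · · · · ·│4
3│· · · · · ♘ · ·│3
2│♙ ♙ ♙ ♙ ♙ ♙ ♙ ♙│2
1│♖ ♘ ♗ ♕ ♔ ♗ · ♖│1
  ─────────────────
  a b c d e f g h

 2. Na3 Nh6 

  a b c d e f g h
  ─────────────────
8│♜ ♞ ♝ ♛ ♚ ♝ · ♜│8
7│· ♟ ♟ ♟ ♟ ♟ ♟ ♟│7
6│♟ · · · · · · ♞│6
5│· · · · · · · ·│5
4│· · · · · · · ·│4
3│♘ · · · · ♘ · ·│3
2│♙ ♙ ♙ ♙ ♙ ♙ ♙ ♙│2
1│♖ · ♗ ♕ ♔ ♗ · ♖│1
  ─────────────────
  a b c d e f g h

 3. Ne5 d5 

  a b c d e f g h
  ─────────────────
8│♜ ♞ ♝ ♛ ♚ ♝ · ♜│8
7│· ♟ ♟ · ♟ ♟ ♟ ♟│7
6│♟ · · · · · · ♞│6
5│· · · ♟ ♘ · · ·│5
4│· · · · · · · ·│4
3│♘ · · · · · · ·│3
2│♙ ♙ ♙ ♙ ♙ ♙ ♙ ♙│2
1│♖ · ♗ ♕ ♔ ♗ · ♖│1
  ─────────────────
  a b c d e f g h

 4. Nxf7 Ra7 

  a b c d e f g h
  ─────────────────
8│· ♞ ♝ ♛ ♚ ♝ · ♜│8
7│♜ ♟ ♟ · ♟ ♘ ♟ ♟│7
6│♟ · · · · · · ♞│6
5│· · · ♟ · · · ·│5
4│· · · · · · · ·│4
3│♘ · · · · · · ·│3
2│♙ ♙ ♙ ♙ ♙ ♙ ♙ ♙│2
1│♖ · ♗ ♕ ♔ ♗ · ♖│1
  ─────────────────
  a b c d e f g h

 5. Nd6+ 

  a b c d e f g h
  ─────────────────
8│· ♞ ♝ ♛ ♚ ♝ · ♜│8
7│♜ ♟ ♟ · ♟ · ♟ ♟│7
6│♟ · · ♘ · · · ♞│6
5│· · · ♟ · · · ·│5
4│· · · · · · · ·│4
3│♘ · · · · · · ·│3
2│♙ ♙ ♙ ♙ ♙ ♙ ♙ ♙│2
1│♖ · ♗ ♕ ♔ ♗ · ♖│1
  ─────────────────
  a b c d e f g h


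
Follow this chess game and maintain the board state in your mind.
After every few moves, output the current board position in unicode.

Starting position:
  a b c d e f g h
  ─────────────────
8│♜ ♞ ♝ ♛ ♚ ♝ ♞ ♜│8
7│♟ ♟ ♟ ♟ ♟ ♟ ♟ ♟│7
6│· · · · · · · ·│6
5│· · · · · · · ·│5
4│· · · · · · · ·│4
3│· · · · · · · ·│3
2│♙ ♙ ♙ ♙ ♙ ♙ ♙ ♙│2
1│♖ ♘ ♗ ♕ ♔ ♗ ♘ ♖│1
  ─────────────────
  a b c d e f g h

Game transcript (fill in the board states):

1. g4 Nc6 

  a b c d e f g h
  ─────────────────
8│♜ · ♝ ♛ ♚ ♝ ♞ ♜│8
7│♟ ♟ ♟ ♟ ♟ ♟ ♟ ♟│7
6│· · ♞ · · · · ·│6
5│· · · · · · · ·│5
4│· · · · · · ♙ ·│4
3│· · · · · · · ·│3
2│♙ ♙ ♙ ♙ ♙ ♙ · ♙│2
1│♖ ♘ ♗ ♕ ♔ ♗ ♘ ♖│1
  ─────────────────
  a b c d e f g h

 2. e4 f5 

  a b c d e f g h
  ─────────────────
8│♜ · ♝ ♛ ♚ ♝ ♞ ♜│8
7│♟ ♟ ♟ ♟ ♟ · ♟ ♟│7
6│· · ♞ · · · · ·│6
5│· · · · · ♟ · ·│5
4│· · · · ♙ · ♙ ·│4
3│· · · · · · · ·│3
2│♙ ♙ ♙ ♙ · ♙ · ♙│2
1│♖ ♘ ♗ ♕ ♔ ♗ ♘ ♖│1
  ─────────────────
  a b c d e f g h

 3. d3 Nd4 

  a b c d e f g h
  ─────────────────
8│♜ · ♝ ♛ ♚ ♝ ♞ ♜│8
7│♟ ♟ ♟ ♟ ♟ · ♟ ♟│7
6│· · · · · · · ·│6
5│· · · · · ♟ · ·│5
4│· · · ♞ ♙ · ♙ ·│4
3│· · · ♙ · · · ·│3
2│♙ ♙ ♙ · · ♙ · ♙│2
1│♖ ♘ ♗ ♕ ♔ ♗ ♘ ♖│1
  ─────────────────
  a b c d e f g h

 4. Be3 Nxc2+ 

  a b c d e f g h
  ─────────────────
8│♜ · ♝ ♛ ♚ ♝ ♞ ♜│8
7│♟ ♟ ♟ ♟ ♟ · ♟ ♟│7
6│· · · · · · · ·│6
5│· · · · · ♟ · ·│5
4│· · · · ♙ · ♙ ·│4
3│· · · ♙ ♗ · · ·│3
2│♙ ♙ ♞ · · ♙ · ♙│2
1│♖ ♘ · ♕ ♔ ♗ ♘ ♖│1
  ─────────────────
  a b c d e f g h

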